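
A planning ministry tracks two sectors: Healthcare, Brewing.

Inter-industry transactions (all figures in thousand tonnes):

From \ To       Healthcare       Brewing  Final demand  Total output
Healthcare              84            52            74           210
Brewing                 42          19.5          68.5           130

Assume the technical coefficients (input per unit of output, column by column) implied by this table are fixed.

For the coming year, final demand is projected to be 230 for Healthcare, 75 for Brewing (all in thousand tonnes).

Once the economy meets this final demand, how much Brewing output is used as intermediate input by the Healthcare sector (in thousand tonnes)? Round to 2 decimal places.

Technical coefficients a_ij = z_ij / X_j:
  a_11 = 84/210 = 0.40, a_21 = 42/210 = 0.20
  a_12 = 52/130 = 0.40, a_22 = 19.5/130 = 0.15
I − A =
  [   0.60    -0.40]
  [  -0.20     0.85]
det(I−A) = (0.60)(0.85) − (-0.40)(-0.20) = 0.4300
adj(I−A) = [[0.85, 0.40], [0.20, 0.60]]
(I − A)⁻¹ = adj(I−A) / det(I−A) ≈
  [   1.9767     0.9302]
  [   0.4651     1.3953]
First solve x = (I − A)⁻¹ d = adj(I−A)·d / det(I−A); in particular x_1 = (0.85·230 + 0.40·75) / 0.4300 = 225.50 / 0.4300 ≈ 524.4186.
Intermediate flow from 2 to 1: z_21 = a_21 · x_1 = 0.20 × 225.50 / 0.4300 = 45.10 / 0.4300 ≈ 104.88.

z_21 = 104.88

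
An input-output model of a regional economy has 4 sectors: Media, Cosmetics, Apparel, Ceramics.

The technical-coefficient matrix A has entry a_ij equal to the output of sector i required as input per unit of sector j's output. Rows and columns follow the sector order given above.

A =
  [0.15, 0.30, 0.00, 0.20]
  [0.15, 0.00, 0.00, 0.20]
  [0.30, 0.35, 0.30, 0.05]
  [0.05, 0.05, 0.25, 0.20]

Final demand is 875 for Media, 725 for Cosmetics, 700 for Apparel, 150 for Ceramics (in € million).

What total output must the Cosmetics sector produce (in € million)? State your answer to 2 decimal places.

x_2 = 1208.75

I − A =
  [   0.85    -0.30     0.00    -0.20]
  [  -0.15     1.00     0.00    -0.20]
  [  -0.30    -0.35     0.70    -0.05]
  [  -0.05    -0.05    -0.25     0.80]
Compute the cofactors C_ij = (−1)^(i+j)·(3×3 minor ij) of I−A; the adjugate is their transpose:
adj(I−A) = Cᵀ =
  [ 0.523000   0.188750   0.065000   0.182000]
  [ 0.104125   0.443375   0.050000   0.140000]
  [ 0.285375   0.312375   0.621000   0.188250]
  [ 0.128375   0.137125   0.201250   0.563500]
det(I−A) = Σ_j (I−A)_1j·C_1j = (0.85)(0.523000) + (-0.30)(0.104125) + (0.00)(0.285375) + (-0.20)(0.128375) = 0.3876375
(I − A)⁻¹ = adj(I−A) / det(I−A) ≈
  [   1.3492     0.4869     0.1677     0.4695]
  [   0.2686     1.1438     0.1290     0.3612]
  [   0.7362     0.8058     1.6020     0.4856]
  [   0.3312     0.3537     0.5192     1.4537]
x = (I − A)⁻¹ d = adj(I−A)·d / det(I−A), with det(I−A) = 0.3876375:
  x_1 = (0.523000·875 + 0.188750·725 + 0.065000·700 + 0.182000·150) / 0.3876375 = 667.26875 / 0.3876375 ≈ 1721.37
  x_2 = (0.104125·875 + 0.443375·725 + 0.050000·700 + 0.140000·150) / 0.3876375 = 468.55625 / 0.3876375 ≈ 1208.75
  x_3 = (0.285375·875 + 0.312375·725 + 0.621000·700 + 0.188250·150) / 0.3876375 = 939.1125 / 0.3876375 ≈ 2422.66
  x_4 = (0.128375·875 + 0.137125·725 + 0.201250·700 + 0.563500·150) / 0.3876375 = 437.14375 / 0.3876375 ≈ 1127.71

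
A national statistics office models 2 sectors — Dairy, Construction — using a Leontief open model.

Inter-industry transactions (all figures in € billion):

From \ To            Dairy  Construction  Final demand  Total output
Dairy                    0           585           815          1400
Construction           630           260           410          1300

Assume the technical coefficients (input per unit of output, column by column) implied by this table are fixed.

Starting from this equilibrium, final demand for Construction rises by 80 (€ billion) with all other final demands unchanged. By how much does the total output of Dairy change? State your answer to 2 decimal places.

Δx_1 = 60.25

Technical coefficients a_ij = z_ij / X_j:
  a_11 = 0/1400 = 0.00, a_21 = 630/1400 = 0.45
  a_12 = 585/1300 = 0.45, a_22 = 260/1300 = 0.20
I − A =
  [   1.00    -0.45]
  [  -0.45     0.80]
det(I−A) = (1.00)(0.80) − (-0.45)(-0.45) = 0.5975
adj(I−A) = [[0.80, 0.45], [0.45, 1.00]]
(I − A)⁻¹ = adj(I−A) / det(I−A) ≈
  [   1.3389     0.7531]
  [   0.7531     1.6736]
Δx = (I − A)⁻¹ Δd with Δd having +80 in the Construction component and 0 elsewhere.
So Δx_1 = L_12 · (+80), where L_12 = adj(I−A)_12 / det(I−A) = 0.45 / 0.5975.
Δx_1 = 0.45 × (+80) / 0.5975 = 36.00 / 0.5975 ≈ 60.25.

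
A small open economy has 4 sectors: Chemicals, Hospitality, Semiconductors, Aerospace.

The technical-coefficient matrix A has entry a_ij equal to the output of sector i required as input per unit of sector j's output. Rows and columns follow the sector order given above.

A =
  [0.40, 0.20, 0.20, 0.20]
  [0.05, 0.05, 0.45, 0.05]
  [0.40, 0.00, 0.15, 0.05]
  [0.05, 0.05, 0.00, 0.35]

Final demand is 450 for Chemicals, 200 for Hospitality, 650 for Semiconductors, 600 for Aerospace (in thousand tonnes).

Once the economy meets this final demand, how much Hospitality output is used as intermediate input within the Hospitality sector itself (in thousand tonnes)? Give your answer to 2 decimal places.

I − A =
  [   0.60    -0.20    -0.20    -0.20]
  [  -0.05     0.95    -0.45    -0.05]
  [  -0.40     0.00     0.85    -0.05]
  [  -0.05    -0.05     0.00     0.65]
Compute the cofactors C_ij = (−1)^(i+j)·(3×3 minor ij) of I−A; the adjugate is their transpose:
adj(I−A) = Cᵀ =
  [ 0.521625   0.119500   0.186000   0.184000]
  [ 0.147875   0.270500   0.178000   0.080000]
  [ 0.248500   0.058000   0.352000   0.108000]
  [ 0.051500   0.030000   0.028000   0.364000]
det(I−A) = Σ_j (I−A)_1j·C_1j = (0.60)(0.521625) + (-0.20)(0.147875) + (-0.20)(0.248500) + (-0.20)(0.051500) = 0.2234
(I − A)⁻¹ = adj(I−A) / det(I−A) ≈
  [   2.3349     0.5349     0.8326     0.8236]
  [   0.6619     1.2108     0.7968     0.3581]
  [   1.1124     0.2596     1.5756     0.4834]
  [   0.2305     0.1343     0.1253     1.6294]
First solve x = (I − A)⁻¹ d = adj(I−A)·d / det(I−A); in particular x_H = (0.147875·450 + 0.270500·200 + 0.178000·650 + 0.080000·600) / 0.2234 = 284.34375 / 0.2234 ≈ 1272.8010.
Intermediate flow from H to H: z_HH = a_HH · x_H = 0.05 × 284.34375 / 0.2234 = 14.2171875 / 0.2234 ≈ 63.64.

z_HH = 63.64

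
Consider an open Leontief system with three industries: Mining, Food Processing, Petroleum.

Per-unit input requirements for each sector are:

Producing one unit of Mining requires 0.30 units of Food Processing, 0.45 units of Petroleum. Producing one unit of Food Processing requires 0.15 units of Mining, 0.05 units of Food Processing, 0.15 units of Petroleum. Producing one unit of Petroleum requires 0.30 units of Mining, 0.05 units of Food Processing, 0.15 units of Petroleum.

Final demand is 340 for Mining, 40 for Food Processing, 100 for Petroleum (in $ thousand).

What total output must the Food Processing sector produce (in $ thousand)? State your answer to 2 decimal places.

x_2 = 222.10

I − A =
  [   1.00    -0.15    -0.30]
  [  -0.30     0.95    -0.05]
  [  -0.45    -0.15     0.85]
Cofactors of I−A, C_ij = (−1)^(i+j)·(minor ij) (rows/columns in the sector order above):
  C_11 = (0.95)(0.85) − (-0.05)(-0.15) = 0.8000
  C_12 = −[(-0.30)(0.85) − (-0.05)(-0.45)] = 0.2775
  C_13 = (-0.30)(-0.15) − (0.95)(-0.45) = 0.4725
  C_21 = −[(-0.15)(0.85) − (-0.30)(-0.15)] = 0.1725
  C_22 = (1.00)(0.85) − (-0.30)(-0.45) = 0.7150
  C_23 = −[(1.00)(-0.15) − (-0.15)(-0.45)] = 0.2175
  C_31 = (-0.15)(-0.05) − (-0.30)(0.95) = 0.2925
  C_32 = −[(1.00)(-0.05) − (-0.30)(-0.30)] = 0.1400
  C_33 = (1.00)(0.95) − (-0.15)(-0.30) = 0.9050
det(I−A) = Σ_j (I−A)_1j·C_1j = (1.00)(0.8000) + (-0.15)(0.2775) + (-0.30)(0.4725) = 0.616625
adj(I−A) = Cᵀ =
  [ 0.8000   0.1725   0.2925]
  [ 0.2775   0.7150   0.1400]
  [ 0.4725   0.2175   0.9050]
(I − A)⁻¹ = adj(I−A) / det(I−A) ≈
  [   1.2974     0.2797     0.4744]
  [   0.4500     1.1595     0.2270]
  [   0.7663     0.3527     1.4677]
x = (I − A)⁻¹ d = adj(I−A)·d / det(I−A), with det(I−A) = 0.616625:
  x_1 = (0.8000·340 + 0.1725·40 + 0.2925·100) / 0.616625 = 308.15 / 0.616625 ≈ 499.74
  x_2 = (0.2775·340 + 0.7150·40 + 0.1400·100) / 0.616625 = 136.95 / 0.616625 ≈ 222.10
  x_3 = (0.4725·340 + 0.2175·40 + 0.9050·100) / 0.616625 = 259.85 / 0.616625 ≈ 421.41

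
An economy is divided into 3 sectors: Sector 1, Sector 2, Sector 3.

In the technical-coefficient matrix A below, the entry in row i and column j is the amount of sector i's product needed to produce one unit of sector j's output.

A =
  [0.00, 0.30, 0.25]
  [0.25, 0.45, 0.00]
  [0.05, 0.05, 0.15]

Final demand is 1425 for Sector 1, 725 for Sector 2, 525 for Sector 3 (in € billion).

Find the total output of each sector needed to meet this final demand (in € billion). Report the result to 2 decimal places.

I − A =
  [   1.00    -0.30    -0.25]
  [  -0.25     0.55     0.00]
  [  -0.05    -0.05     0.85]
Cofactors of I−A, C_ij = (−1)^(i+j)·(minor ij) (rows/columns in the sector order above):
  C_11 = (0.55)(0.85) − (0.00)(-0.05) = 0.4675
  C_12 = −[(-0.25)(0.85) − (0.00)(-0.05)] = 0.2125
  C_13 = (-0.25)(-0.05) − (0.55)(-0.05) = 0.0400
  C_21 = −[(-0.30)(0.85) − (-0.25)(-0.05)] = 0.2675
  C_22 = (1.00)(0.85) − (-0.25)(-0.05) = 0.8375
  C_23 = −[(1.00)(-0.05) − (-0.30)(-0.05)] = 0.0650
  C_31 = (-0.30)(0.00) − (-0.25)(0.55) = 0.1375
  C_32 = −[(1.00)(0.00) − (-0.25)(-0.25)] = 0.0625
  C_33 = (1.00)(0.55) − (-0.30)(-0.25) = 0.4750
det(I−A) = Σ_j (I−A)_1j·C_1j = (1.00)(0.4675) + (-0.30)(0.2125) + (-0.25)(0.0400) = 0.39375
adj(I−A) = Cᵀ =
  [ 0.4675   0.2675   0.1375]
  [ 0.2125   0.8375   0.0625]
  [ 0.0400   0.0650   0.4750]
(I − A)⁻¹ = adj(I−A) / det(I−A) ≈
  [   1.1873     0.6794     0.3492]
  [   0.5397     2.1270     0.1587]
  [   0.1016     0.1651     1.2063]
x = (I − A)⁻¹ d = adj(I−A)·d / det(I−A), with det(I−A) = 0.39375:
  x_1 = (0.4675·1425 + 0.2675·725 + 0.1375·525) / 0.39375 = 932.3125 / 0.39375 ≈ 2367.78
  x_2 = (0.2125·1425 + 0.8375·725 + 0.0625·525) / 0.39375 = 942.8125 / 0.39375 ≈ 2394.44
  x_3 = (0.0400·1425 + 0.0650·725 + 0.4750·525) / 0.39375 = 353.50 / 0.39375 ≈ 897.78

x_1 = 2367.78, x_2 = 2394.44, x_3 = 897.78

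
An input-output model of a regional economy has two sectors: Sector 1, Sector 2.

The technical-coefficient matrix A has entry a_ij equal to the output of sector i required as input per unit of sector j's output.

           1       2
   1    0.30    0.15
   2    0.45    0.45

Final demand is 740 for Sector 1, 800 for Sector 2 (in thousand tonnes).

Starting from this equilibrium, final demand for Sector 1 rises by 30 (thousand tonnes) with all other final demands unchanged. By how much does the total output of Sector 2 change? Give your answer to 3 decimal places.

I − A =
  [   0.70    -0.15]
  [  -0.45     0.55]
det(I−A) = (0.70)(0.55) − (-0.15)(-0.45) = 0.3175
adj(I−A) = [[0.55, 0.15], [0.45, 0.70]]
(I − A)⁻¹ = adj(I−A) / det(I−A) ≈
  [   1.7323     0.4724]
  [   1.4173     2.2047]
Δx = (I − A)⁻¹ Δd with Δd having +30 in the Sector 1 component and 0 elsewhere.
So Δx_2 = L_21 · (+30), where L_21 = adj(I−A)_21 / det(I−A) = 0.45 / 0.3175.
Δx_2 = 0.45 × (+30) / 0.3175 = 13.50 / 0.3175 ≈ 42.520.

Δx_2 = 42.520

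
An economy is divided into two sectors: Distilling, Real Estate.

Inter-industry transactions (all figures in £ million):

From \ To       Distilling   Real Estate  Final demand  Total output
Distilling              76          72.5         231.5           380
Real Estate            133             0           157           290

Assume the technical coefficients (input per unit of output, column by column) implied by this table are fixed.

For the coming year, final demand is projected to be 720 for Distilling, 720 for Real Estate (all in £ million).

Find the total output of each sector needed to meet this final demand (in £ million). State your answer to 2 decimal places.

x_1 = 1263.16, x_2 = 1162.11

Technical coefficients a_ij = z_ij / X_j:
  a_11 = 76/380 = 0.20, a_21 = 133/380 = 0.35
  a_12 = 72.5/290 = 0.25, a_22 = 0/290 = 0.00
I − A =
  [   0.80    -0.25]
  [  -0.35     1.00]
det(I−A) = (0.80)(1.00) − (-0.25)(-0.35) = 0.7125
adj(I−A) = [[1.00, 0.25], [0.35, 0.80]]
(I − A)⁻¹ = adj(I−A) / det(I−A) ≈
  [   1.4035     0.3509]
  [   0.4912     1.1228]
x = (I − A)⁻¹ d = adj(I−A)·d / det(I−A), with det(I−A) = 0.7125:
  x_1 = (1.00·720 + 0.25·720) / 0.7125 = 900.00 / 0.7125 ≈ 1263.16
  x_2 = (0.35·720 + 0.80·720) / 0.7125 = 828.00 / 0.7125 ≈ 1162.11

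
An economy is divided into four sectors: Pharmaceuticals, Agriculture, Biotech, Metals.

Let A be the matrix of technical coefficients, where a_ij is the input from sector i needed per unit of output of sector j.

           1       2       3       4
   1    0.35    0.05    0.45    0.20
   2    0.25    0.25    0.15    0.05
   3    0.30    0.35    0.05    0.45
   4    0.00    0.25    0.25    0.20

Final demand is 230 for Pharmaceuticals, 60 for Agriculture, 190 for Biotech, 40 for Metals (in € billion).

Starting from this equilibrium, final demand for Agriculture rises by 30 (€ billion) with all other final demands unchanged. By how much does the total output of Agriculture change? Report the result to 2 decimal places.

Δx_2 = 86.32

I − A =
  [   0.65    -0.05    -0.45    -0.20]
  [  -0.25     0.75    -0.15    -0.05]
  [  -0.30    -0.35     0.95    -0.45]
  [   0.00    -0.25    -0.25     0.80]
Compute the cofactors C_ij = (−1)^(i+j)·(3×3 minor ij) of I−A; the adjugate is their transpose:
adj(I−A) = Cᵀ =
  [ 0.410500   0.274000   0.316000   0.297500]
  [ 0.201625   0.297875   0.188625   0.175125]
  [ 0.274375   0.282125   0.359375   0.288375]
  [ 0.148750   0.181250   0.171250   0.274250]
det(I−A) = Σ_j (I−A)_1j·C_1j = (0.65)(0.410500) + (-0.05)(0.201625) + (-0.45)(0.274375) + (-0.20)(0.148750) = 0.103525
(I − A)⁻¹ = adj(I−A) / det(I−A) ≈
  [   3.9652     2.6467     3.0524     2.8737]
  [   1.9476     2.8773     1.8220     1.6916]
  [   2.6503     2.7252     3.4714     2.7856]
  [   1.4369     1.7508     1.6542     2.6491]
Δx = (I − A)⁻¹ Δd with Δd having +30 in the Agriculture component and 0 elsewhere.
So Δx_2 = L_22 · (+30), where L_22 = adj(I−A)_22 / det(I−A) = 0.297875 / 0.103525.
Δx_2 = 0.297875 × (+30) / 0.103525 = 8.93625 / 0.103525 ≈ 86.32.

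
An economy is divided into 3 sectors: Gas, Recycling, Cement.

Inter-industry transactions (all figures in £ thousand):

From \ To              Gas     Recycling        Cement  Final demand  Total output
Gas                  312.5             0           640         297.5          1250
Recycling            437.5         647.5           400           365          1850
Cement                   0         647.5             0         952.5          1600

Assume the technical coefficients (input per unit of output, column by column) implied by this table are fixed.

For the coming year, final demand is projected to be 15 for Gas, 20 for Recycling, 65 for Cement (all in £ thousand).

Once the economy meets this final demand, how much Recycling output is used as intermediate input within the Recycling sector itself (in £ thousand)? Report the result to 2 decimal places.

Technical coefficients a_ij = z_ij / X_j:
  a_GG = 312.5/1250 = 0.25, a_RG = 437.5/1250 = 0.35, a_CG = 0/1250 = 0.00
  a_GR = 0/1850 = 0.00, a_RR = 647.5/1850 = 0.35, a_CR = 647.5/1850 = 0.35
  a_GC = 640/1600 = 0.40, a_RC = 400/1600 = 0.25, a_CC = 0/1600 = 0.00
I − A =
  [   0.75     0.00    -0.40]
  [  -0.35     0.65    -0.25]
  [   0.00    -0.35     1.00]
Cofactors of I−A, C_ij = (−1)^(i+j)·(minor ij) (rows/columns in the sector order above):
  C_11 = (0.65)(1.00) − (-0.25)(-0.35) = 0.5625
  C_12 = −[(-0.35)(1.00) − (-0.25)(0.00)] = 0.3500
  C_13 = (-0.35)(-0.35) − (0.65)(0.00) = 0.1225
  C_21 = −[(0.00)(1.00) − (-0.40)(-0.35)] = 0.1400
  C_22 = (0.75)(1.00) − (-0.40)(0.00) = 0.7500
  C_23 = −[(0.75)(-0.35) − (0.00)(0.00)] = 0.2625
  C_31 = (0.00)(-0.25) − (-0.40)(0.65) = 0.2600
  C_32 = −[(0.75)(-0.25) − (-0.40)(-0.35)] = 0.3275
  C_33 = (0.75)(0.65) − (0.00)(-0.35) = 0.4875
det(I−A) = Σ_j (I−A)_1j·C_1j = (0.75)(0.5625) + (0.00)(0.3500) + (-0.40)(0.1225) = 0.372875
adj(I−A) = Cᵀ =
  [ 0.5625   0.1400   0.2600]
  [ 0.3500   0.7500   0.3275]
  [ 0.1225   0.2625   0.4875]
(I − A)⁻¹ = adj(I−A) / det(I−A) ≈
  [   1.5085     0.3755     0.6973]
  [   0.9387     2.0114     0.8783]
  [   0.3285     0.7040     1.3074]
First solve x = (I − A)⁻¹ d = adj(I−A)·d / det(I−A); in particular x_R = (0.3500·15 + 0.7500·20 + 0.3275·65) / 0.372875 = 41.5375 / 0.372875 ≈ 111.3979.
Intermediate flow from R to R: z_RR = a_RR · x_R = 0.35 × 41.5375 / 0.372875 = 14.538125 / 0.372875 ≈ 38.99.

z_RR = 38.99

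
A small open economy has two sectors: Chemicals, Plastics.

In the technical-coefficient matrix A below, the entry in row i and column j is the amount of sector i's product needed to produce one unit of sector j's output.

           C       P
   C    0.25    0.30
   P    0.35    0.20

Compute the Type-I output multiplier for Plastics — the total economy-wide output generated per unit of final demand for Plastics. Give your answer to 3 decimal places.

m_P = 2.121

I − A =
  [   0.75    -0.30]
  [  -0.35     0.80]
det(I−A) = (0.75)(0.80) − (-0.30)(-0.35) = 0.4950
adj(I−A) = [[0.80, 0.30], [0.35, 0.75]]
(I − A)⁻¹ = adj(I−A) / det(I−A) ≈
  [   1.6162     0.6061]
  [   0.7071     1.5152]
The output multiplier for sector j is the column-j sum of the Leontief inverse (I − A)⁻¹ = adj(I−A) / det(I−A).
Column P of adj(I−A): (0.30, 0.75); det(I−A) = 0.4950.
m_P = (0.30 + 0.75) / 0.4950 = 1.05 / 0.4950 ≈ 2.121.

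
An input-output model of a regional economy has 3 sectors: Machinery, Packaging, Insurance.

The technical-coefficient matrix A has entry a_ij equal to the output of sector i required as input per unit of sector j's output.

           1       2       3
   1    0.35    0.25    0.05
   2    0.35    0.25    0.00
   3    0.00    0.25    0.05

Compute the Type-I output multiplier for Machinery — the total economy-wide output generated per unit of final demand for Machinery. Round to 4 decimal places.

m_1 = 3.0150

I − A =
  [   0.65    -0.25    -0.05]
  [  -0.35     0.75     0.00]
  [   0.00    -0.25     0.95]
Cofactors of I−A, C_ij = (−1)^(i+j)·(minor ij) (rows/columns in the sector order above):
  C_11 = (0.75)(0.95) − (0.00)(-0.25) = 0.7125
  C_12 = −[(-0.35)(0.95) − (0.00)(0.00)] = 0.3325
  C_13 = (-0.35)(-0.25) − (0.75)(0.00) = 0.0875
  C_21 = −[(-0.25)(0.95) − (-0.05)(-0.25)] = 0.2500
  C_22 = (0.65)(0.95) − (-0.05)(0.00) = 0.6175
  C_23 = −[(0.65)(-0.25) − (-0.25)(0.00)] = 0.1625
  C_31 = (-0.25)(0.00) − (-0.05)(0.75) = 0.0375
  C_32 = −[(0.65)(0.00) − (-0.05)(-0.35)] = 0.0175
  C_33 = (0.65)(0.75) − (-0.25)(-0.35) = 0.4000
det(I−A) = Σ_j (I−A)_1j·C_1j = (0.65)(0.7125) + (-0.25)(0.3325) + (-0.05)(0.0875) = 0.375625
adj(I−A) = Cᵀ =
  [ 0.7125   0.2500   0.0375]
  [ 0.3325   0.6175   0.0175]
  [ 0.0875   0.1625   0.4000]
(I − A)⁻¹ = adj(I−A) / det(I−A) ≈
  [   1.89684     0.66556     0.09983]
  [   0.88519     1.64393     0.04659]
  [   0.23295     0.43261     1.06489]
The output multiplier for sector j is the column-j sum of the Leontief inverse (I − A)⁻¹ = adj(I−A) / det(I−A).
Column 1 of adj(I−A): (0.7125, 0.3325, 0.0875); det(I−A) = 0.375625.
m_1 = (0.7125 + 0.3325 + 0.0875) / 0.375625 = 1.1325 / 0.375625 ≈ 3.0150.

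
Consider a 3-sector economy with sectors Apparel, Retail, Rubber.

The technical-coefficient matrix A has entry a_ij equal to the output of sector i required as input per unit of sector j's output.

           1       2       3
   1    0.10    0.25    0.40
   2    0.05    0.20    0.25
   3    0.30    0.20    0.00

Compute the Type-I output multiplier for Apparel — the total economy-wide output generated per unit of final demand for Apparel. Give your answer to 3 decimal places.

I − A =
  [   0.90    -0.25    -0.40]
  [  -0.05     0.80    -0.25]
  [  -0.30    -0.20     1.00]
Cofactors of I−A, C_ij = (−1)^(i+j)·(minor ij) (rows/columns in the sector order above):
  C_11 = (0.80)(1.00) − (-0.25)(-0.20) = 0.7500
  C_12 = −[(-0.05)(1.00) − (-0.25)(-0.30)] = 0.1250
  C_13 = (-0.05)(-0.20) − (0.80)(-0.30) = 0.2500
  C_21 = −[(-0.25)(1.00) − (-0.40)(-0.20)] = 0.3300
  C_22 = (0.90)(1.00) − (-0.40)(-0.30) = 0.7800
  C_23 = −[(0.90)(-0.20) − (-0.25)(-0.30)] = 0.2550
  C_31 = (-0.25)(-0.25) − (-0.40)(0.80) = 0.3825
  C_32 = −[(0.90)(-0.25) − (-0.40)(-0.05)] = 0.2450
  C_33 = (0.90)(0.80) − (-0.25)(-0.05) = 0.7075
det(I−A) = Σ_j (I−A)_1j·C_1j = (0.90)(0.7500) + (-0.25)(0.1250) + (-0.40)(0.2500) = 0.54375
adj(I−A) = Cᵀ =
  [ 0.7500   0.3300   0.3825]
  [ 0.1250   0.7800   0.2450]
  [ 0.2500   0.2550   0.7075]
(I − A)⁻¹ = adj(I−A) / det(I−A) ≈
  [   1.3793     0.6069     0.7034]
  [   0.2299     1.4345     0.4506]
  [   0.4598     0.4690     1.3011]
The output multiplier for sector j is the column-j sum of the Leontief inverse (I − A)⁻¹ = adj(I−A) / det(I−A).
Column 1 of adj(I−A): (0.7500, 0.1250, 0.2500); det(I−A) = 0.54375.
m_1 = (0.7500 + 0.1250 + 0.2500) / 0.54375 = 1.125 / 0.54375 ≈ 2.069.

m_1 = 2.069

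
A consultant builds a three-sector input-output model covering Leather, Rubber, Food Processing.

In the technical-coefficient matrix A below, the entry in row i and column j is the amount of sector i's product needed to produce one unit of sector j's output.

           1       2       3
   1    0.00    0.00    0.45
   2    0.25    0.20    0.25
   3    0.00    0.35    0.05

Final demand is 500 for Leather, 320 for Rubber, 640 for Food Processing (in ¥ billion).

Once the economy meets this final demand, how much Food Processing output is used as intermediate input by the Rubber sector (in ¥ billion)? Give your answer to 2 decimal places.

I − A =
  [   1.00     0.00    -0.45]
  [  -0.25     0.80    -0.25]
  [   0.00    -0.35     0.95]
Cofactors of I−A, C_ij = (−1)^(i+j)·(minor ij) (rows/columns in the sector order above):
  C_11 = (0.80)(0.95) − (-0.25)(-0.35) = 0.6725
  C_12 = −[(-0.25)(0.95) − (-0.25)(0.00)] = 0.2375
  C_13 = (-0.25)(-0.35) − (0.80)(0.00) = 0.0875
  C_21 = −[(0.00)(0.95) − (-0.45)(-0.35)] = 0.1575
  C_22 = (1.00)(0.95) − (-0.45)(0.00) = 0.9500
  C_23 = −[(1.00)(-0.35) − (0.00)(0.00)] = 0.3500
  C_31 = (0.00)(-0.25) − (-0.45)(0.80) = 0.3600
  C_32 = −[(1.00)(-0.25) − (-0.45)(-0.25)] = 0.3625
  C_33 = (1.00)(0.80) − (0.00)(-0.25) = 0.8000
det(I−A) = Σ_j (I−A)_1j·C_1j = (1.00)(0.6725) + (0.00)(0.2375) + (-0.45)(0.0875) = 0.633125
adj(I−A) = Cᵀ =
  [ 0.6725   0.1575   0.3600]
  [ 0.2375   0.9500   0.3625]
  [ 0.0875   0.3500   0.8000]
(I − A)⁻¹ = adj(I−A) / det(I−A) ≈
  [   1.0622     0.2488     0.5686]
  [   0.3751     1.5005     0.5726]
  [   0.1382     0.5528     1.2636]
First solve x = (I − A)⁻¹ d = adj(I−A)·d / det(I−A); in particular x_2 = (0.2375·500 + 0.9500·320 + 0.3625·640) / 0.633125 = 654.75 / 0.633125 ≈ 1034.1560.
Intermediate flow from 3 to 2: z_32 = a_32 · x_2 = 0.35 × 654.75 / 0.633125 = 229.1625 / 0.633125 ≈ 361.95.

z_32 = 361.95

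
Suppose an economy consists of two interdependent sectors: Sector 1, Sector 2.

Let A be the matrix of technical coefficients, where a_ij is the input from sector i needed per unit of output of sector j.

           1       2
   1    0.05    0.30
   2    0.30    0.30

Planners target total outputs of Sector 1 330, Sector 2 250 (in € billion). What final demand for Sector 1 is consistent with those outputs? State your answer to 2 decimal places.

d_1 = 238.50

I − A =
  [   0.95    -0.30]
  [  -0.30     0.70]
d = (I − A) x:
  d_1 = (+0.95)·330 + (-0.30)·250 = 238.50
  d_2 = (-0.30)·330 + (+0.70)·250 = 76.00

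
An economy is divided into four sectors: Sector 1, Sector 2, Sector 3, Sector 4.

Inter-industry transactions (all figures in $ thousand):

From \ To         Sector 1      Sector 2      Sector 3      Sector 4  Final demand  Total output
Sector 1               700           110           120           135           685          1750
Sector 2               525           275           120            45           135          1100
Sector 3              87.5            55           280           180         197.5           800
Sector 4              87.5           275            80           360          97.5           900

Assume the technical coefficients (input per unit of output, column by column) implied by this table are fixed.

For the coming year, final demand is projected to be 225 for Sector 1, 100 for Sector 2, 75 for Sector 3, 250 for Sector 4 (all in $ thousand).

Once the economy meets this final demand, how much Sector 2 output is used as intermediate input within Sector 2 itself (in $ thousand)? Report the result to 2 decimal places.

z_22 = 150.13

Technical coefficients a_ij = z_ij / X_j:
  a_11 = 700/1750 = 0.40, a_21 = 525/1750 = 0.30, a_31 = 87.5/1750 = 0.05, a_41 = 87.5/1750 = 0.05
  a_12 = 110/1100 = 0.10, a_22 = 275/1100 = 0.25, a_32 = 55/1100 = 0.05, a_42 = 275/1100 = 0.25
  a_13 = 120/800 = 0.15, a_23 = 120/800 = 0.15, a_33 = 280/800 = 0.35, a_43 = 80/800 = 0.10
  a_14 = 135/900 = 0.15, a_24 = 45/900 = 0.05, a_34 = 180/900 = 0.20, a_44 = 360/900 = 0.40
I − A =
  [   0.60    -0.10    -0.15    -0.15]
  [  -0.30     0.75    -0.15    -0.05]
  [  -0.05    -0.05     0.65    -0.20]
  [  -0.05    -0.25    -0.10     0.60]
Compute the cofactors C_ij = (−1)^(i+j)·(3×3 minor ij) of I−A; the adjugate is their transpose:
adj(I−A) = Cᵀ =
  [ 0.257125   0.074125   0.092000   0.101125]
  [ 0.118875   0.210375   0.087750   0.076500]
  [ 0.053500   0.053500   0.227375   0.093625]
  [ 0.079875   0.102750   0.082125   0.259875]
det(I−A) = Σ_j (I−A)_1j·C_1j = (0.60)(0.257125) + (-0.10)(0.118875) + (-0.15)(0.053500) + (-0.15)(0.079875) = 0.12238125
(I − A)⁻¹ = adj(I−A) / det(I−A) ≈
  [   2.1010     0.6057     0.7517     0.8263]
  [   0.9713     1.7190     0.7170     0.6251]
  [   0.4372     0.4372     1.8579     0.7650]
  [   0.6527     0.8396     0.6711     2.1235]
First solve x = (I − A)⁻¹ d = adj(I−A)·d / det(I−A); in particular x_2 = (0.118875·225 + 0.210375·100 + 0.087750·75 + 0.076500·250) / 0.12238125 = 73.490625 / 0.12238125 ≈ 600.5056.
Intermediate flow from 2 to 2: z_22 = a_22 · x_2 = 0.25 × 73.490625 / 0.12238125 = 18.37265625 / 0.12238125 ≈ 150.13.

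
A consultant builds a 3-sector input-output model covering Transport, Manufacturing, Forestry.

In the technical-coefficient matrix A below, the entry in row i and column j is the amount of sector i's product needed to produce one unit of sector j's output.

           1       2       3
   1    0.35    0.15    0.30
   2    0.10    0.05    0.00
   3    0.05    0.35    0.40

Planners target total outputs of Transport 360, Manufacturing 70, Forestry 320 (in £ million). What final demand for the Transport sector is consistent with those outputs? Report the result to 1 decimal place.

d_1 = 127.5

I − A =
  [   0.65    -0.15    -0.30]
  [  -0.10     0.95     0.00]
  [  -0.05    -0.35     0.60]
d = (I − A) x:
  d_1 = (+0.65)·360 + (-0.15)·70 + (-0.30)·320 = 127.5
  d_2 = (-0.10)·360 + (+0.95)·70 + (+0.00)·320 = 30.5
  d_3 = (-0.05)·360 + (-0.35)·70 + (+0.60)·320 = 149.5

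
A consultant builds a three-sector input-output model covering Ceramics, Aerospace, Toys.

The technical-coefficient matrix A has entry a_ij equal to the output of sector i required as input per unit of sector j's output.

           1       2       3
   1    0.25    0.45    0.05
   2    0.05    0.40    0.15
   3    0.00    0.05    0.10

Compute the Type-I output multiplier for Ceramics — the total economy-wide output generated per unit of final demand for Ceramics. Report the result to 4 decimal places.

m_1 = 1.5303

I − A =
  [   0.75    -0.45    -0.05]
  [  -0.05     0.60    -0.15]
  [   0.00    -0.05     0.90]
Cofactors of I−A, C_ij = (−1)^(i+j)·(minor ij) (rows/columns in the sector order above):
  C_11 = (0.60)(0.90) − (-0.15)(-0.05) = 0.5325
  C_12 = −[(-0.05)(0.90) − (-0.15)(0.00)] = 0.0450
  C_13 = (-0.05)(-0.05) − (0.60)(0.00) = 0.0025
  C_21 = −[(-0.45)(0.90) − (-0.05)(-0.05)] = 0.4075
  C_22 = (0.75)(0.90) − (-0.05)(0.00) = 0.6750
  C_23 = −[(0.75)(-0.05) − (-0.45)(0.00)] = 0.0375
  C_31 = (-0.45)(-0.15) − (-0.05)(0.60) = 0.0975
  C_32 = −[(0.75)(-0.15) − (-0.05)(-0.05)] = 0.1150
  C_33 = (0.75)(0.60) − (-0.45)(-0.05) = 0.4275
det(I−A) = Σ_j (I−A)_1j·C_1j = (0.75)(0.5325) + (-0.45)(0.0450) + (-0.05)(0.0025) = 0.3790
adj(I−A) = Cᵀ =
  [ 0.5325   0.4075   0.0975]
  [ 0.0450   0.6750   0.1150]
  [ 0.0025   0.0375   0.4275]
(I − A)⁻¹ = adj(I−A) / det(I−A) ≈
  [   1.40501     1.07520     0.25726]
  [   0.11873     1.78100     0.30343]
  [   0.00660     0.09894     1.12797]
The output multiplier for sector j is the column-j sum of the Leontief inverse (I − A)⁻¹ = adj(I−A) / det(I−A).
Column 1 of adj(I−A): (0.5325, 0.0450, 0.0025); det(I−A) = 0.3790.
m_1 = (0.5325 + 0.0450 + 0.0025) / 0.3790 = 0.58 / 0.3790 ≈ 1.5303.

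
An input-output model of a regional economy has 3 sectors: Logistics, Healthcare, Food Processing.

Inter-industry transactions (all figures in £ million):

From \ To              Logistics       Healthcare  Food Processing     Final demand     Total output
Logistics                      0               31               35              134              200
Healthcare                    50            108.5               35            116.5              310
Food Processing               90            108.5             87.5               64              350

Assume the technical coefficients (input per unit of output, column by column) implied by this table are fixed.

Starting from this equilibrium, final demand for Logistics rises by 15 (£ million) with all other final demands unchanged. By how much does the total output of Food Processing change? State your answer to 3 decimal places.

Technical coefficients a_ij = z_ij / X_j:
  a_11 = 0/200 = 0.00, a_21 = 50/200 = 0.25, a_31 = 90/200 = 0.45
  a_12 = 31/310 = 0.10, a_22 = 108.5/310 = 0.35, a_32 = 108.5/310 = 0.35
  a_13 = 35/350 = 0.10, a_23 = 35/350 = 0.10, a_33 = 87.5/350 = 0.25
I − A =
  [   1.00    -0.10    -0.10]
  [  -0.25     0.65    -0.10]
  [  -0.45    -0.35     0.75]
Cofactors of I−A, C_ij = (−1)^(i+j)·(minor ij) (rows/columns in the sector order above):
  C_11 = (0.65)(0.75) − (-0.10)(-0.35) = 0.4525
  C_12 = −[(-0.25)(0.75) − (-0.10)(-0.45)] = 0.2325
  C_13 = (-0.25)(-0.35) − (0.65)(-0.45) = 0.3800
  C_21 = −[(-0.10)(0.75) − (-0.10)(-0.35)] = 0.1100
  C_22 = (1.00)(0.75) − (-0.10)(-0.45) = 0.7050
  C_23 = −[(1.00)(-0.35) − (-0.10)(-0.45)] = 0.3950
  C_31 = (-0.10)(-0.10) − (-0.10)(0.65) = 0.0750
  C_32 = −[(1.00)(-0.10) − (-0.10)(-0.25)] = 0.1250
  C_33 = (1.00)(0.65) − (-0.10)(-0.25) = 0.6250
det(I−A) = Σ_j (I−A)_1j·C_1j = (1.00)(0.4525) + (-0.10)(0.2325) + (-0.10)(0.3800) = 0.39125
adj(I−A) = Cᵀ =
  [ 0.4525   0.1100   0.0750]
  [ 0.2325   0.7050   0.1250]
  [ 0.3800   0.3950   0.6250]
(I − A)⁻¹ = adj(I−A) / det(I−A) ≈
  [   1.1565     0.2812     0.1917]
  [   0.5942     1.8019     0.3195]
  [   0.9712     1.0096     1.5974]
Δx = (I − A)⁻¹ Δd with Δd having +15 in the Logistics component and 0 elsewhere.
So Δx_3 = L_31 · (+15), where L_31 = adj(I−A)_31 / det(I−A) = 0.3800 / 0.39125.
Δx_3 = 0.3800 × (+15) / 0.39125 = 5.70 / 0.39125 ≈ 14.569.

Δx_3 = 14.569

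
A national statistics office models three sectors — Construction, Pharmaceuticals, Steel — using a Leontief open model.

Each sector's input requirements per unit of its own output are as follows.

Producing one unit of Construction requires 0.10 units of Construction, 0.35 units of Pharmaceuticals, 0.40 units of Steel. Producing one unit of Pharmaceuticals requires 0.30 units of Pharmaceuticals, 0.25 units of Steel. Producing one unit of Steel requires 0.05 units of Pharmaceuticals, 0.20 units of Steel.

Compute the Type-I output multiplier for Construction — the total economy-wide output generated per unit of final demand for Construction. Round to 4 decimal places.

m_C = 2.4658

I − A =
  [   0.90     0.00     0.00]
  [  -0.35     0.70    -0.05]
  [  -0.40    -0.25     0.80]
Cofactors of I−A, C_ij = (−1)^(i+j)·(minor ij) (rows/columns in the sector order above):
  C_11 = (0.70)(0.80) − (-0.05)(-0.25) = 0.5475
  C_12 = −[(-0.35)(0.80) − (-0.05)(-0.40)] = 0.3000
  C_13 = (-0.35)(-0.25) − (0.70)(-0.40) = 0.3675
  C_21 = −[(0.00)(0.80) − (0.00)(-0.25)] = 0.0000
  C_22 = (0.90)(0.80) − (0.00)(-0.40) = 0.7200
  C_23 = −[(0.90)(-0.25) − (0.00)(-0.40)] = 0.2250
  C_31 = (0.00)(-0.05) − (0.00)(0.70) = 0.0000
  C_32 = −[(0.90)(-0.05) − (0.00)(-0.35)] = 0.0450
  C_33 = (0.90)(0.70) − (0.00)(-0.35) = 0.6300
det(I−A) = Σ_j (I−A)_1j·C_1j = (0.90)(0.5475) + (0.00)(0.3000) + (0.00)(0.3675) = 0.49275
adj(I−A) = Cᵀ =
  [ 0.5475   0.0000   0.0000]
  [ 0.3000   0.7200   0.0450]
  [ 0.3675   0.2250   0.6300]
(I − A)⁻¹ = adj(I−A) / det(I−A) ≈
  [   1.11111     0.00000     0.00000]
  [   0.60883     1.46119     0.09132]
  [   0.74581     0.45662     1.27854]
The output multiplier for sector j is the column-j sum of the Leontief inverse (I − A)⁻¹ = adj(I−A) / det(I−A).
Column C of adj(I−A): (0.5475, 0.3000, 0.3675); det(I−A) = 0.49275.
m_C = (0.5475 + 0.3000 + 0.3675) / 0.49275 = 1.215 / 0.49275 ≈ 2.4658.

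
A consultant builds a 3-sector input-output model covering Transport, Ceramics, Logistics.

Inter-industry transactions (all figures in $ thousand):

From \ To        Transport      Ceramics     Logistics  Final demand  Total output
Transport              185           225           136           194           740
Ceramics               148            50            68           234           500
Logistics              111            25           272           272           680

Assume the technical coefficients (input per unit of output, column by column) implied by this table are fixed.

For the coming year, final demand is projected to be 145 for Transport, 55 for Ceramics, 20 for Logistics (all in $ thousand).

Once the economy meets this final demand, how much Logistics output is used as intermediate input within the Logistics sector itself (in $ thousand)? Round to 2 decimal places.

Technical coefficients a_ij = z_ij / X_j:
  a_TT = 185/740 = 0.25, a_CT = 148/740 = 0.20, a_LT = 111/740 = 0.15
  a_TC = 225/500 = 0.45, a_CC = 50/500 = 0.10, a_LC = 25/500 = 0.05
  a_TL = 136/680 = 0.20, a_CL = 68/680 = 0.10, a_LL = 272/680 = 0.40
I − A =
  [   0.75    -0.45    -0.20]
  [  -0.20     0.90    -0.10]
  [  -0.15    -0.05     0.60]
Cofactors of I−A, C_ij = (−1)^(i+j)·(minor ij) (rows/columns in the sector order above):
  C_11 = (0.90)(0.60) − (-0.10)(-0.05) = 0.5350
  C_12 = −[(-0.20)(0.60) − (-0.10)(-0.15)] = 0.1350
  C_13 = (-0.20)(-0.05) − (0.90)(-0.15) = 0.1450
  C_21 = −[(-0.45)(0.60) − (-0.20)(-0.05)] = 0.2800
  C_22 = (0.75)(0.60) − (-0.20)(-0.15) = 0.4200
  C_23 = −[(0.75)(-0.05) − (-0.45)(-0.15)] = 0.1050
  C_31 = (-0.45)(-0.10) − (-0.20)(0.90) = 0.2250
  C_32 = −[(0.75)(-0.10) − (-0.20)(-0.20)] = 0.1150
  C_33 = (0.75)(0.90) − (-0.45)(-0.20) = 0.5850
det(I−A) = Σ_j (I−A)_1j·C_1j = (0.75)(0.5350) + (-0.45)(0.1350) + (-0.20)(0.1450) = 0.3115
adj(I−A) = Cᵀ =
  [ 0.5350   0.2800   0.2250]
  [ 0.1350   0.4200   0.1150]
  [ 0.1450   0.1050   0.5850]
(I − A)⁻¹ = adj(I−A) / det(I−A) ≈
  [   1.7175     0.8989     0.7223]
  [   0.4334     1.3483     0.3692]
  [   0.4655     0.3371     1.8780]
First solve x = (I − A)⁻¹ d = adj(I−A)·d / det(I−A); in particular x_L = (0.1450·145 + 0.1050·55 + 0.5850·20) / 0.3115 = 38.50 / 0.3115 ≈ 123.5955.
Intermediate flow from L to L: z_LL = a_LL · x_L = 0.40 × 38.50 / 0.3115 = 15.40 / 0.3115 ≈ 49.44.

z_LL = 49.44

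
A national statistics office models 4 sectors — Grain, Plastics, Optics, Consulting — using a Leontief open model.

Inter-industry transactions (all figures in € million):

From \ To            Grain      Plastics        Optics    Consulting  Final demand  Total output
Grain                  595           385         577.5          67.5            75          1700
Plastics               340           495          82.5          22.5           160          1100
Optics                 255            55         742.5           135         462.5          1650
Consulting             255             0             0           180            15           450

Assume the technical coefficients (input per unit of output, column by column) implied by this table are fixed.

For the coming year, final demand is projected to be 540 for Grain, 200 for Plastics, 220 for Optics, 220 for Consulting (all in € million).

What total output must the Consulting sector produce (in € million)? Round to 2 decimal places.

x_C = 1165.71

Technical coefficients a_ij = z_ij / X_j:
  a_GG = 595/1700 = 0.35, a_PG = 340/1700 = 0.20, a_OG = 255/1700 = 0.15, a_CG = 255/1700 = 0.15
  a_GP = 385/1100 = 0.35, a_PP = 495/1100 = 0.45, a_OP = 55/1100 = 0.05, a_CP = 0/1100 = 0.00
  a_GO = 577.5/1650 = 0.35, a_PO = 82.5/1650 = 0.05, a_OO = 742.5/1650 = 0.45, a_CO = 0/1650 = 0.00
  a_GC = 67.5/450 = 0.15, a_PC = 22.5/450 = 0.05, a_OC = 135/450 = 0.30, a_CC = 180/450 = 0.40
I − A =
  [   0.65    -0.35    -0.35    -0.15]
  [  -0.20     0.55    -0.05    -0.05]
  [  -0.15    -0.05     0.55    -0.30]
  [  -0.15     0.00     0.00     0.60]
Compute the cofactors C_ij = (−1)^(i+j)·(3×3 minor ij) of I−A; the adjugate is their transpose:
adj(I−A) = Cᵀ =
  [ 0.180000   0.126000   0.126000   0.118500]
  [ 0.076875   0.154875   0.063000   0.063625]
  [ 0.080625   0.065625   0.157500   0.104375]
  [ 0.045000   0.031500   0.031500   0.121500]
det(I−A) = Σ_j (I−A)_1j·C_1j = (0.65)(0.180000) + (-0.35)(0.076875) + (-0.35)(0.080625) + (-0.15)(0.045000) = 0.055125
(I − A)⁻¹ = adj(I−A) / det(I−A) ≈
  [   3.2653     2.2857     2.2857     2.1497]
  [   1.3946     2.8095     1.1429     1.1542]
  [   1.4626     1.1905     2.8571     1.8934]
  [   0.8163     0.5714     0.5714     2.2041]
x = (I − A)⁻¹ d = adj(I−A)·d / det(I−A), with det(I−A) = 0.055125:
  x_G = (0.180000·540 + 0.126000·200 + 0.126000·220 + 0.118500·220) / 0.055125 = 176.19 / 0.055125 ≈ 3196.19
  x_P = (0.076875·540 + 0.154875·200 + 0.063000·220 + 0.063625·220) / 0.055125 = 100.345 / 0.055125 ≈ 1820.32
  x_O = (0.080625·540 + 0.065625·200 + 0.157500·220 + 0.104375·220) / 0.055125 = 114.275 / 0.055125 ≈ 2073.02
  x_C = (0.045000·540 + 0.031500·200 + 0.031500·220 + 0.121500·220) / 0.055125 = 64.26 / 0.055125 ≈ 1165.71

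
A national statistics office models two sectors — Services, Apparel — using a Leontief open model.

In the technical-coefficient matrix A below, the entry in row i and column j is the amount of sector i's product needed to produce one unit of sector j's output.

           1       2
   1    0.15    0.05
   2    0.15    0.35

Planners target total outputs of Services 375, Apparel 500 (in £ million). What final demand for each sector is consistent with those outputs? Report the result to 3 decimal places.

I − A =
  [   0.85    -0.05]
  [  -0.15     0.65]
d = (I − A) x:
  d_1 = (+0.85)·375 + (-0.05)·500 = 293.750
  d_2 = (-0.15)·375 + (+0.65)·500 = 268.750

d_1 = 293.750, d_2 = 268.750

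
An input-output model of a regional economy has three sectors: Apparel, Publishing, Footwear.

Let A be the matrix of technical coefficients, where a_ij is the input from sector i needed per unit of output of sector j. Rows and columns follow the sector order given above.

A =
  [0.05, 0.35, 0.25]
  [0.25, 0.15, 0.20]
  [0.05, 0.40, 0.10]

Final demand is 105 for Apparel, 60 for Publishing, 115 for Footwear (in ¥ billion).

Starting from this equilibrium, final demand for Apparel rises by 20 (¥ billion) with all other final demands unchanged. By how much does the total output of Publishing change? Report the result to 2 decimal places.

Δx_2 = 8.82

I − A =
  [   0.95    -0.35    -0.25]
  [  -0.25     0.85    -0.20]
  [  -0.05    -0.40     0.90]
Cofactors of I−A, C_ij = (−1)^(i+j)·(minor ij) (rows/columns in the sector order above):
  C_11 = (0.85)(0.90) − (-0.20)(-0.40) = 0.6850
  C_12 = −[(-0.25)(0.90) − (-0.20)(-0.05)] = 0.2350
  C_13 = (-0.25)(-0.40) − (0.85)(-0.05) = 0.1425
  C_21 = −[(-0.35)(0.90) − (-0.25)(-0.40)] = 0.4150
  C_22 = (0.95)(0.90) − (-0.25)(-0.05) = 0.8425
  C_23 = −[(0.95)(-0.40) − (-0.35)(-0.05)] = 0.3975
  C_31 = (-0.35)(-0.20) − (-0.25)(0.85) = 0.2825
  C_32 = −[(0.95)(-0.20) − (-0.25)(-0.25)] = 0.2525
  C_33 = (0.95)(0.85) − (-0.35)(-0.25) = 0.7200
det(I−A) = Σ_j (I−A)_1j·C_1j = (0.95)(0.6850) + (-0.35)(0.2350) + (-0.25)(0.1425) = 0.532875
adj(I−A) = Cᵀ =
  [ 0.6850   0.4150   0.2825]
  [ 0.2350   0.8425   0.2525]
  [ 0.1425   0.3975   0.7200]
(I − A)⁻¹ = adj(I−A) / det(I−A) ≈
  [   1.2855     0.7788     0.5301]
  [   0.4410     1.5810     0.4738]
  [   0.2674     0.7460     1.3512]
Δx = (I − A)⁻¹ Δd with Δd having +20 in the Apparel component and 0 elsewhere.
So Δx_2 = L_21 · (+20), where L_21 = adj(I−A)_21 / det(I−A) = 0.2350 / 0.532875.
Δx_2 = 0.2350 × (+20) / 0.532875 = 4.70 / 0.532875 ≈ 8.82.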